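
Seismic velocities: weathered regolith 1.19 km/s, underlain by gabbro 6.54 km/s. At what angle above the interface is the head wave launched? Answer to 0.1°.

79.5°

Critical incidence: sin θ_c = V₁/V₂ = 1.19/6.54 = 0.1820.
θ_c = arcsin 0.1820 = 10.48°.
Measured from the interface: 90° − 10.48° = 79.52°.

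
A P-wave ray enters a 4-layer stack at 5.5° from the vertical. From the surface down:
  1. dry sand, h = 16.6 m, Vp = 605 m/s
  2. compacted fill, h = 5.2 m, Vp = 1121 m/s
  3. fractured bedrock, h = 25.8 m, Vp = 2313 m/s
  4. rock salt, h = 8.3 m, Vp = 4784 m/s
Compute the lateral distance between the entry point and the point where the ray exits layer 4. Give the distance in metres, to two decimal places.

Ray parameter p = sin 5.5° / 605 m/s = 1.5842e-04 s/m.
Layer 1: θ = 5.50°; offset = 16.6·tan 5.50° = 1.5984 m.
Layer 2: sin θ = p·1121 = 0.1776 → θ = 10.23°; offset = 5.2·tan 10.23° = 0.9384 m.
Layer 3: sin θ = p·2313 = 0.3664 → θ = 21.50°; offset = 25.8·tan 21.50° = 10.1607 m.
Layer 4: sin θ = p·4784 = 0.7579 → θ = 49.28°; offset = 8.3·tan 49.28° = 9.6425 m.
Summing the layer offsets gives 22.3399 m.

22.34 m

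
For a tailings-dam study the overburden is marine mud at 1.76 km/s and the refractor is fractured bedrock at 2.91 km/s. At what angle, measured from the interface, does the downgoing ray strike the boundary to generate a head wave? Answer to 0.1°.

At critical incidence the refracted ray runs along the interface (θ₂ = 90°), so sin θ_c = V₁/V₂.
θ_c = arcsin(1.76/2.91) = arcsin 0.6048 = 37.22°.
Measured from the interface: 90° − 37.22° = 52.78°.

52.8°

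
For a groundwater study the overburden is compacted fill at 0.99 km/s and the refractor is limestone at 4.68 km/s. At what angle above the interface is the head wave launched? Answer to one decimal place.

At critical incidence the refracted ray runs along the interface (θ₂ = 90°), so sin θ_c = V₁/V₂.
θ_c = arcsin(0.99/4.68) = arcsin 0.2115 = 12.21°.
Measured from the interface: 90° − 12.21° = 77.79°.

77.8°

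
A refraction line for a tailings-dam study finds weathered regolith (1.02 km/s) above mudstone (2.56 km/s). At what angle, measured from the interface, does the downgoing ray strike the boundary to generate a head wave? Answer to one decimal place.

66.5°

Critical incidence: sin θ_c = V₁/V₂ = 1.02/2.56 = 0.3984.
θ_c = arcsin 0.3984 = 23.48°.
Measured from the interface: 90° − 23.48° = 66.52°.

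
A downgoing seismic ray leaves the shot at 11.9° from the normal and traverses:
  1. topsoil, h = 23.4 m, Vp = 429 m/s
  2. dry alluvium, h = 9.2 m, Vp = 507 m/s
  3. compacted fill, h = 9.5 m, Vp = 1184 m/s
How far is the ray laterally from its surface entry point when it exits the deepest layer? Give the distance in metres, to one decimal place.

Ray parameter p = sin 11.9° / 429 m/s = 4.8066e-04 s/m.
Layer 1: θ = 11.90°; offset = 23.4·tan 11.90° = 4.931 m.
Layer 2: sin θ = p·507 = 0.2437 → θ = 14.10°; offset = 9.2·tan 14.10° = 2.312 m.
Layer 3: sin θ = p·1184 = 0.5691 → θ = 34.69°; offset = 9.5·tan 34.69° = 6.575 m.
Summing the layer offsets gives 13.818 m.

13.8 m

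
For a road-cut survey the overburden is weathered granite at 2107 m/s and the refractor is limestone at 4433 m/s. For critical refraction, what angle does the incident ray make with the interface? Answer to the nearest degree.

62°

At critical incidence the refracted ray runs along the interface (θ₂ = 90°), so sin θ_c = V₁/V₂.
θ_c = arcsin(2107/4433) = arcsin 0.4753 = 28.38°.
Measured from the interface: 90° − 28.38° = 61.62°.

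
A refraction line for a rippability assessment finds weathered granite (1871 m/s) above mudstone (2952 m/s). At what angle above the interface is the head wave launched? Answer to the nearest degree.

51°

At critical incidence the refracted ray runs along the interface (θ₂ = 90°), so sin θ_c = V₁/V₂.
θ_c = arcsin(1871/2952) = arcsin 0.6338 = 39.33°.
Measured from the interface: 90° − 39.33° = 50.67°.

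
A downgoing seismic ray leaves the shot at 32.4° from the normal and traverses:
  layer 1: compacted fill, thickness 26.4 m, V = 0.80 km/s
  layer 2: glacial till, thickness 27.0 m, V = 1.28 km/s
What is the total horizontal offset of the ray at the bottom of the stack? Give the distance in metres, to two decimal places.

p = sin θ₁/V₁ = sin 32.4°/0.80 = 6.6978e-01 s/km is conserved through the stack.
Layer 1: θ = 32.40°; offset = 26.4·tan 32.40° = 16.7539 m.
Layer 2: sin θ = p·1.28 = 0.8573 → θ = 59.02°; offset = 27.0·tan 59.02° = 44.9663 m.
Σ offsets = 61.7203 m.

61.72 m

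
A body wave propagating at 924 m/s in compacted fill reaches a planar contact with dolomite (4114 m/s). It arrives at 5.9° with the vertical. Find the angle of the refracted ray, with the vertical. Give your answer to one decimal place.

sin θ₁/V₁ = sin θ₂/V₂ ⇒ sin θ₂ = 4114·sin 5.9°/924 = 4114·0.1028/924 = 0.4577.
θ₂ = arcsin 0.4577 = 27.24° from the normal.

27.2°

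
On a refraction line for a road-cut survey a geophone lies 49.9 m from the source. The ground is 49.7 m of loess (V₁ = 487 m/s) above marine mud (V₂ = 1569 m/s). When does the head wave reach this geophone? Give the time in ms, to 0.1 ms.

θ_c = arcsin(V₁/V₂) = arcsin(487/1569) = 18.08°, cos θ_c = 0.9506.
Intercept time tᵢ = 2h cos θ_c / V₁ = 2·49.7·0.9506/487 = 0.19403 s.
t = x/V₂ + tᵢ = 49.9/1569 + 0.19403 = 0.22583 s.

225.8 ms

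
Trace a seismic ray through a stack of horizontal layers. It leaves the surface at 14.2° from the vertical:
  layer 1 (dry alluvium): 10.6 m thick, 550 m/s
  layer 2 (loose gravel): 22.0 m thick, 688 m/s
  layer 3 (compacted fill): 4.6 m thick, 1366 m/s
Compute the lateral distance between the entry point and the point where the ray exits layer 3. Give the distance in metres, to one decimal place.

Apply Snell's law at each interface; in layer i the horizontal offset is hᵢ·tan θᵢ.
Layer 1: θ = 14.20°; offset = 10.6·tan 14.20° = 2.682 m.
Layer 2: sin θ = 688·sin 14.2°/550 = 0.3069, θ = 17.87°; offset = 22.0·tan 17.87° = 7.093 m.
Layer 3: sin θ = 1366·sin 14.2°/550 = 0.6093, θ = 37.54°; offset = 4.6·tan 37.54° = 3.534 m.
Total horizontal offset = 13.310 m.

13.3 m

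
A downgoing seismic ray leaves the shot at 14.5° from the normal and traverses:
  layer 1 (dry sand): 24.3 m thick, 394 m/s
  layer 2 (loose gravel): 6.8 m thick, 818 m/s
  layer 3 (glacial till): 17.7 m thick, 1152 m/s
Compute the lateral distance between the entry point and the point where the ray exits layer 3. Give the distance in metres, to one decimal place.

29.4 m

Ray parameter p = sin 14.5° / 394 m/s = 6.3548e-04 s/m.
Layer 1: θ = 14.50°; offset = 24.3·tan 14.50° = 6.284 m.
Layer 2: sin θ = p·818 = 0.5198 → θ = 31.32°; offset = 6.8·tan 31.32° = 4.138 m.
Layer 3: sin θ = p·1152 = 0.7321 → θ = 47.06°; offset = 17.7·tan 47.06° = 19.021 m.
Total horizontal offset = 29.443 m.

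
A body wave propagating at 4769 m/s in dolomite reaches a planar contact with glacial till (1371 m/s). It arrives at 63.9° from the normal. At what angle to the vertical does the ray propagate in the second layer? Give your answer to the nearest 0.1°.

15.0°

Snell's law: sin θ₂ = (V₂/V₁)·sin θ₁ = (1371/4769)·sin 63.9° = 0.2582.
θ₂ = sin⁻¹(0.2582) = 14.96° (from vertical).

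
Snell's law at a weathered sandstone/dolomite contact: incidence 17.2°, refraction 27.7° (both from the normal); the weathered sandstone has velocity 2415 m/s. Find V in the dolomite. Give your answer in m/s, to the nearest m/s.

Snell's law: sin 17.2°/V₁ = sin 27.7°/V₂.
V₂ = V₁·sin 27.7°/sin 17.2° = 2415 × 1.5720 = 3796.29 m/s.

3796 m/s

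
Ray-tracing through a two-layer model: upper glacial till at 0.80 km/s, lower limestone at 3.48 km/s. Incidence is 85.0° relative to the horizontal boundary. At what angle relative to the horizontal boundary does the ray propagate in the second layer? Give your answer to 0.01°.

67.72°

Convert to the normal: θ₁ = 90° − 85.0° = 5.0°.
sin θ₁/V₁ = sin θ₂/V₂ ⇒ sin θ₂ = 3.48·sin 5.0°/0.80 = 3.48·0.0872/0.80 = 0.3791.
θ₂ = arcsin 0.3791 = 22.28° from the normal.
From the interface: 90° − 22.28° = 67.72°.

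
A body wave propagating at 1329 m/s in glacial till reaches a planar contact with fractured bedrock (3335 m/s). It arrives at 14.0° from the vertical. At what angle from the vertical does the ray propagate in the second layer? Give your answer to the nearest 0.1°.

sin θ₁/V₁ = sin θ₂/V₂ ⇒ sin θ₂ = 3335·sin 14.0°/1329 = 3335·0.2419/1329 = 0.6071.
θ₂ = sin⁻¹(0.6071) = 37.38° (from vertical).

37.4°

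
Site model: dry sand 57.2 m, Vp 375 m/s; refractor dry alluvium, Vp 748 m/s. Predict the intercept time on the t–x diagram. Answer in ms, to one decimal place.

tᵢ = 2h·√(V₂²−V₁²)/(V₁V₂).
√(V₂²−V₁²) = √(748²−375²) = 647.2 m/s.
tᵢ = 2·57.2·647.2/(375·748) = 0.26396 s.

264.0 ms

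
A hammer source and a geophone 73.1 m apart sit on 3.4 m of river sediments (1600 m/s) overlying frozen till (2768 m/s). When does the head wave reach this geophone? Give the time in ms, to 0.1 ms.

29.9 ms

θ_c = arcsin(V₁/V₂) = arcsin(1600/2768) = 35.31°, cos θ_c = 0.8160.
Intercept time tᵢ = 2h cos θ_c / V₁ = 2·3.4·0.8160/1600 = 0.00347 s.
t = x/V₂ + tᵢ = 73.1/2768 + 0.00347 = 0.02988 s.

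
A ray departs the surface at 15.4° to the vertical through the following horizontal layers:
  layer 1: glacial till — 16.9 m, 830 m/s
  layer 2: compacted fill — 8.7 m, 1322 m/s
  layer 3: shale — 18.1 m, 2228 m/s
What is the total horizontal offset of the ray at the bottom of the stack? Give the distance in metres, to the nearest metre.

Ray parameter p = sin 15.4° / 830 m/s = 3.1995e-04 s/m.
Layer 1: θ = 15.40°; offset = 16.9·tan 15.40° = 4.655 m.
Layer 2: sin θ = p·1322 = 0.4230 → θ = 25.02°; offset = 8.7·tan 25.02° = 4.061 m.
Layer 3: sin θ = p·2228 = 0.7128 → θ = 45.47°; offset = 18.1·tan 45.47° = 18.397 m.
Total horizontal offset = 27.113 m.

27 m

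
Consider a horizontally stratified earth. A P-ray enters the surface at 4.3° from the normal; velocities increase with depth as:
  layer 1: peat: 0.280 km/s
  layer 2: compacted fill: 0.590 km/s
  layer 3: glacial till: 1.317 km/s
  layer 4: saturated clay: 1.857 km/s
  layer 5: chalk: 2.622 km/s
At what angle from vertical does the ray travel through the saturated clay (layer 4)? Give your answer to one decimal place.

29.8°

Snell's law across each interface conserves sin θ / V, so sin θ_4 = V_4·sin θ₁/V₁.
sin θ_4 = 1.857 × sin 4.3° / 0.280 = 0.4973.
θ_4 = 29.82° from the vertical.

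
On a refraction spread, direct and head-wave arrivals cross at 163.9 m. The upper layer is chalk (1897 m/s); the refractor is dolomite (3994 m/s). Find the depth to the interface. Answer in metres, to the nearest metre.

49 m

x_cross = 2h·√((V₂+V₁)/(V₂−V₁)) → h = x_cross / (2·√((V₂+V₁)/(V₂−V₁))).
√((V₂+V₁)/(V₂−V₁)) = √((3994+1897)/(3994−1897)) = 1.6761.
h = 163.9 / (2·1.6761) = 48.89 m.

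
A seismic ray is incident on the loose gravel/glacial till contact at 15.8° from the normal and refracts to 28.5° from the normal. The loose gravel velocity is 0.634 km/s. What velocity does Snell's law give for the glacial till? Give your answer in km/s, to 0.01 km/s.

sin 15.8° = 0.2723; sin 28.5° = 0.4772.
V₂ = V₁·(sin θ₂/sin θ₁) = 0.634·(0.4772/0.2723) = 1.11 km/s.

1.11 km/s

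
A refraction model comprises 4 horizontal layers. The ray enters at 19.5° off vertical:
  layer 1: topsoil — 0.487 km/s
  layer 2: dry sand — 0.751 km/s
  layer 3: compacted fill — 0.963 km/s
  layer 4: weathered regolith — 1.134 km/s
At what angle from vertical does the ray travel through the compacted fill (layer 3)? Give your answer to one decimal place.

Ray parameter p = sin 19.5° / 0.487 = 6.8544e-01 s/km.
sin θ_3 = p·V_3 = 6.8544e-01 × 0.963 = 0.6601.
θ_3 = arcsin 0.6601 = 41.31°.

41.3°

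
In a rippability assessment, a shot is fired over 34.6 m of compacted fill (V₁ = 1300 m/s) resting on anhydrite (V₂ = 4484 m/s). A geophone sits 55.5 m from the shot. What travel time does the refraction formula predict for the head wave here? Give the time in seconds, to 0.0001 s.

t = x/V₂ + 2h·√(V₂²−V₁²)/(V₁V₂).
√(V₂²−V₁²) = √(4484²−1300²) = 4291.4 m/s; delay term = 2·34.6·4291.4/(1300·4484) = 0.05094 s.
t = 55.5/4484 + 0.05094 = 0.06332 s.

0.0633 s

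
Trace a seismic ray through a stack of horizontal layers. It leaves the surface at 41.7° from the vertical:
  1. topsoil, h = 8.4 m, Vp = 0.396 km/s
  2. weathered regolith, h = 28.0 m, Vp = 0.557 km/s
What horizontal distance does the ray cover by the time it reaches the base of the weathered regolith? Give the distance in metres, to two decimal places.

81.74 m

Ray parameter p = sin 41.7° / 0.396 km/s = 1.6799e+00 s/km.
Layer 1: θ = 41.70°; offset = 8.4·tan 41.70° = 7.4841 m.
Layer 2: sin θ = p·0.557 = 0.9357 → θ = 69.34°; offset = 28.0·tan 69.34° = 74.2563 m.
Total horizontal offset = 81.7405 m.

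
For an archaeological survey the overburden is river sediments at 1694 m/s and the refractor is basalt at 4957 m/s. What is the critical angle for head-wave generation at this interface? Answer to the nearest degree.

Critical incidence: sin θ_c = V₁/V₂ = 1694/4957 = 0.3417.
θ_c = arcsin 0.3417 = 19.98°.

20°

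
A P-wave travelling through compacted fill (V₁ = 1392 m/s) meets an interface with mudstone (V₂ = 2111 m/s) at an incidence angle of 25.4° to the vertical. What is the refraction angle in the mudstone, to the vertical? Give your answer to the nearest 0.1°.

Snell's law: sin θ₂ = (V₂/V₁)·sin θ₁ = (2111/1392)·sin 25.4° = 0.6505.
θ₂ = arcsin 0.6505 = 40.58° from the normal.

40.6°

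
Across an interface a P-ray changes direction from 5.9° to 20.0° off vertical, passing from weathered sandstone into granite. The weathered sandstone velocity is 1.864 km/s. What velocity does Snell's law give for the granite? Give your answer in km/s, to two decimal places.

Snell's law: sin 5.9°/V₁ = sin 20.0°/V₂.
V₂ = V₁·sin 20.0°/sin 5.9° = 1.864 × 3.3273 = 6.20 km/s.

6.20 km/s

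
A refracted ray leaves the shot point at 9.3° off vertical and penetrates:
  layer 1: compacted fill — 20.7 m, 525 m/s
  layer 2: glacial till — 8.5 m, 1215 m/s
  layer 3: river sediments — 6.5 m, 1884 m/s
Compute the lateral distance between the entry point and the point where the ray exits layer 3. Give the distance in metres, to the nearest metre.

Apply Snell's law at each interface; in layer i the horizontal offset is hᵢ·tan θᵢ.
Layer 1: θ = 9.30°; offset = 20.7·tan 9.30° = 3.390 m.
Layer 2: sin θ = 1215·sin 9.3°/525 = 0.3740, θ = 21.96°; offset = 8.5·tan 21.96° = 3.428 m.
Layer 3: sin θ = 1884·sin 9.3°/525 = 0.5799, θ = 35.45°; offset = 6.5·tan 35.45° = 4.627 m.
Σ offsets = 11.445 m.

11 m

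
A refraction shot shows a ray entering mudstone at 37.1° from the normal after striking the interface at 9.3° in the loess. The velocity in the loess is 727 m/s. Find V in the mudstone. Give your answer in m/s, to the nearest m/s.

Snell's law: sin 9.3°/V₁ = sin 37.1°/V₂.
V₂ = V₁·sin 37.1°/sin 9.3° = 727 × 3.7326 = 2713.63 m/s.

2714 m/s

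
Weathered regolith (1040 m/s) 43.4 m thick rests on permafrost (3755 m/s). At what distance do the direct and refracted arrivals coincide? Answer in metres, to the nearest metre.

θ_c = arcsin(1040/3755) = 16.08°, so cos θ_c = 0.9609 and tᵢ = 2h cos θ_c/V₁ = 0.0802 s.
At crossover x/V₁ = x/V₂ + tᵢ ⇒ x = tᵢ/(1/V₁ − 1/V₂) = 0.08020/(9.6154e-04 − 2.6631e-04) = 115.35 m.

115 m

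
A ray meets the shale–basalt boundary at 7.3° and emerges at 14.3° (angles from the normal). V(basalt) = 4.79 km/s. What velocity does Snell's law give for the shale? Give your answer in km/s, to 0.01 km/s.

Snell's law: sin 7.3°/V₁ = sin 14.3°/V₂.
V₁ = V₂·sin 7.3°/sin 14.3° = 4.79 × 0.5144 = 2.46 km/s.

2.46 km/s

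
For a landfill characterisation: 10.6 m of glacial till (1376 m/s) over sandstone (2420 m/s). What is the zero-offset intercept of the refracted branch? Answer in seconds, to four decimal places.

θ_c = arcsin(V₁/V₂) = arcsin(1376/2420) = 34.65°; cos θ_c = 0.8226.
tᵢ = 2h·cos θ_c / V₁ = 2·10.6·0.8226 / 1376 = 0.01267 s.

0.0127 s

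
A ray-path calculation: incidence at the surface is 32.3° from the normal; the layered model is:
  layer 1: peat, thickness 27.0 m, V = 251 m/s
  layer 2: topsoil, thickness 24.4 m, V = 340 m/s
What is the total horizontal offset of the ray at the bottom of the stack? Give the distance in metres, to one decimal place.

42.7 m

Ray parameter p = sin 32.3° / 251 m/s = 2.1289e-03 s/m.
Layer 1: θ = 32.30°; offset = 27.0·tan 32.30° = 17.069 m.
Layer 2: sin θ = p·340 = 0.7238 → θ = 46.37°; offset = 24.4·tan 46.37° = 25.597 m.
Σ offsets = 42.665 m.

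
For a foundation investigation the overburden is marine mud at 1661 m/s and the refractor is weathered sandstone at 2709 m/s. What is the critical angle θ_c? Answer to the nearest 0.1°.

37.8°

At critical incidence the refracted ray runs along the interface (θ₂ = 90°), so sin θ_c = V₁/V₂.
θ_c = arcsin(1661/2709) = arcsin 0.6131 = 37.82°.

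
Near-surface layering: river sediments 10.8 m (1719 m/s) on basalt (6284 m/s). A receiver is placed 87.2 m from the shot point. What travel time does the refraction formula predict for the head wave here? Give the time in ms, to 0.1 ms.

θ_c = arcsin(V₁/V₂) = arcsin(1719/6284) = 15.88°, cos θ_c = 0.9619.
Intercept time tᵢ = 2h cos θ_c / V₁ = 2·10.8·0.9619/1719 = 0.01209 s.
t = x/V₂ + tᵢ = 87.2/6284 + 0.01209 = 0.02596 s.

26.0 ms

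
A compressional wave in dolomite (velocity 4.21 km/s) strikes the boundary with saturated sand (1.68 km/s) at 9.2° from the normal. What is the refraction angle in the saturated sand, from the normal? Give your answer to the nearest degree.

4°

Snell's law: sin θ₂ = (V₂/V₁)·sin θ₁ = (1.68/4.21)·sin 9.2° = 0.0638.
θ₂ = sin⁻¹(0.0638) = 3.66° (from vertical).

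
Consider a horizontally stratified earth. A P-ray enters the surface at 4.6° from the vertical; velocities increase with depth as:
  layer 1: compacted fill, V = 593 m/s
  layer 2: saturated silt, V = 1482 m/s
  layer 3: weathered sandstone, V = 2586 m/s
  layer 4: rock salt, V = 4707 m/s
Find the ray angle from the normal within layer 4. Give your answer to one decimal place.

Ray parameter p = sin 4.6° / 593 = 1.3524e-04 s/m.
sin θ_4 = p·V_4 = 1.3524e-04 × 4707 = 0.6366.
θ_4 = 39.54° from the vertical.

39.5°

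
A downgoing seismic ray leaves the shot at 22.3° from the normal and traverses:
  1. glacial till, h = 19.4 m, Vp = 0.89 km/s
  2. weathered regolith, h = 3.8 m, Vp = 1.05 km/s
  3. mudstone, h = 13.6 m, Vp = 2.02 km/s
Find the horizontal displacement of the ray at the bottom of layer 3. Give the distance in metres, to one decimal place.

p = sin θ₁/V₁ = sin 22.3°/0.89 = 4.2636e-01 s/km is conserved through the stack.
Layer 1: θ = 22.30°; offset = 19.4·tan 22.30° = 7.957 m.
Layer 2: sin θ = p·1.05 = 0.4477 → θ = 26.59°; offset = 3.8·tan 26.59° = 1.902 m.
Layer 3: sin θ = p·2.02 = 0.8612 → θ = 59.46°; offset = 13.6·tan 59.46° = 23.048 m.
Total horizontal offset = 32.907 m.

32.9 m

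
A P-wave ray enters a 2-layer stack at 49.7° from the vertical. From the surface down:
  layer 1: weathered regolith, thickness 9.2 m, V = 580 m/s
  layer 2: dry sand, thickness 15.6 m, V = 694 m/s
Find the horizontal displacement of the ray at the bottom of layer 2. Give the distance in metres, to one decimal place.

Apply Snell's law at each interface; in layer i the horizontal offset is hᵢ·tan θᵢ.
Layer 1: θ = 49.70°; offset = 9.2·tan 49.70° = 10.848 m.
Layer 2: sin θ = 694·sin 49.7°/580 = 0.9126, θ = 65.86°; offset = 15.6·tan 65.86° = 34.814 m.
Summing the layer offsets gives 45.663 m.

45.7 m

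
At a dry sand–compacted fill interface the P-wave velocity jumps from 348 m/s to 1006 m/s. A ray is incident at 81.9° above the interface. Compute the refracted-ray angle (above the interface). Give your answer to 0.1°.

66.0°

Angle from the normal: 90° − 81.9° = 8.1°.
sin θ₁/V₁ = sin θ₂/V₂ ⇒ sin θ₂ = 1006·sin 8.1°/348 = 1006·0.1409/348 = 0.4073.
θ₂ = arcsin 0.4073 = 24.04° from the normal.
From the interface: 90° − 24.04° = 65.96°.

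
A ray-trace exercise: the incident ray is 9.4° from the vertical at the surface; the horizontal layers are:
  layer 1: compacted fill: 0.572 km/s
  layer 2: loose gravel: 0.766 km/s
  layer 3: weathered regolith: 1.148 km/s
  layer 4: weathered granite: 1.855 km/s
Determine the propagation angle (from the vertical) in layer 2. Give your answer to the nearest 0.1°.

12.6°

Snell's law across each interface conserves sin θ / V, so sin θ_2 = V_2·sin θ₁/V₁.
sin θ_2 = 0.766 × sin 9.4° / 0.572 = 0.2187.
θ_2 = 12.63° from the vertical.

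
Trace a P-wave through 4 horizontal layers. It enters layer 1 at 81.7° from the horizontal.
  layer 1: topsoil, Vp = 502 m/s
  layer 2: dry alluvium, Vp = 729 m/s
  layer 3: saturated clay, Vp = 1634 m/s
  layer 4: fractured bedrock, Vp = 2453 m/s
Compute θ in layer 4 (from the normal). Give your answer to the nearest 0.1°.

From the normal: θ₁ = 90° − 81.7° = 8.3°.
Ray parameter p = sin 8.3° / 502 = 2.8756e-04 s/m.
sin θ_4 = p·V_4 = 2.8756e-04 × 2453 = 0.7054.
θ_4 = arcsin 0.7054 = 44.86°.

44.9°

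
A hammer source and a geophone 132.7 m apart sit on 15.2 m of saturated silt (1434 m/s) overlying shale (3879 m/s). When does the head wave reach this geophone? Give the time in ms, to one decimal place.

53.9 ms

t = x/V₂ + 2h·√(V₂²−V₁²)/(V₁V₂).
√(V₂²−V₁²) = √(3879²−1434²) = 3604.2 m/s; delay term = 2·15.2·3604.2/(1434·3879) = 0.01970 s.
t = 132.7/3879 + 0.01970 = 0.05391 s.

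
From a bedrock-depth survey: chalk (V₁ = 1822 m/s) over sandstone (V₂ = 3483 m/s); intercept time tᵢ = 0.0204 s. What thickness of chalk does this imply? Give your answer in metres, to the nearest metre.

22 m

h = tᵢ·V₁·V₂ / (2·√(V₂²−V₁²)).
√(V₂²−V₁²) = √(3483² − 1822²) = 2968.4 m/s.
h = 0.0204 s × 1822 × 3483 / (2 × 2968.4) = 21.81 m.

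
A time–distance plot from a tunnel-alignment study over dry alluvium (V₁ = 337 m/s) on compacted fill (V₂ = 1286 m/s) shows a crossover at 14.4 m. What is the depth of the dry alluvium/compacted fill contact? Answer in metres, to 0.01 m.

5.51 m

x_cross = 2h·√((V₂+V₁)/(V₂−V₁)) → h = x_cross / (2·√((V₂+V₁)/(V₂−V₁))).
√((V₂+V₁)/(V₂−V₁)) = √((1286+337)/(1286−337)) = 1.3078.
h = 14.4 / (2·1.3078) = 5.51 m.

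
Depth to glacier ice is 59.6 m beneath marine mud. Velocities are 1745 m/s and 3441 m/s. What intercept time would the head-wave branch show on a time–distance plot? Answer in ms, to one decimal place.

58.9 ms

tᵢ = 2h·√(V₂²−V₁²)/(V₁V₂).
√(V₂²−V₁²) = √(3441²−1745²) = 2965.7 m/s.
tᵢ = 2·59.6·2965.7/(1745·3441) = 0.05887 s.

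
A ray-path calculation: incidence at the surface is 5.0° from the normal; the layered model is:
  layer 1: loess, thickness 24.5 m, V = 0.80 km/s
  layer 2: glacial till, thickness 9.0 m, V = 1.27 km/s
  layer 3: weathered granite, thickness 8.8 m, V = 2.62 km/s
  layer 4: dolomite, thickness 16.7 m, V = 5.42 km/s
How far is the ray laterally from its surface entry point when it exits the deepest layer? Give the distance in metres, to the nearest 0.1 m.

Ray parameter p = sin 5.0° / 0.80 km/s = 1.0894e-01 s/km.
Layer 1: θ = 5.00°; offset = 24.5·tan 5.00° = 2.143 m.
Layer 2: sin θ = p·1.27 = 0.1384 → θ = 7.95°; offset = 9.0·tan 7.95° = 1.257 m.
Layer 3: sin θ = p·2.62 = 0.2854 → θ = 16.58°; offset = 8.8·tan 16.58° = 2.621 m.
Layer 4: sin θ = p·5.42 = 0.5905 → θ = 36.19°; offset = 16.7·tan 36.19° = 12.219 m.
Total horizontal offset = 18.240 m.

18.2 m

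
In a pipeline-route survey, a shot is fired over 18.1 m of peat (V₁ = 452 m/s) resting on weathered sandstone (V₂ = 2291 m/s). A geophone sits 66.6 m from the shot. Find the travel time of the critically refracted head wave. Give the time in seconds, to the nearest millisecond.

0.108 s

θ_c = arcsin(V₁/V₂) = arcsin(452/2291) = 11.38°, cos θ_c = 0.9803.
Intercept time tᵢ = 2h cos θ_c / V₁ = 2·18.1·0.9803/452 = 0.07851 s.
t = x/V₂ + tᵢ = 66.6/2291 + 0.07851 = 0.10758 s.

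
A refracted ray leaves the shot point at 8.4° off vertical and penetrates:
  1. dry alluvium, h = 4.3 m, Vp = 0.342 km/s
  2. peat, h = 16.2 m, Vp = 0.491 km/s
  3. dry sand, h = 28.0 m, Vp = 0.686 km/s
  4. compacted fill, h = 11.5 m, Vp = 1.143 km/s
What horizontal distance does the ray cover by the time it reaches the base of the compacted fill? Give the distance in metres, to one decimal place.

19.1 m

p = sin θ₁/V₁ = sin 8.4°/0.342 = 4.2714e-01 s/km is conserved through the stack.
Layer 1: θ = 8.40°; offset = 4.3·tan 8.40° = 0.635 m.
Layer 2: sin θ = p·0.491 = 0.2097 → θ = 12.11°; offset = 16.2·tan 12.11° = 3.475 m.
Layer 3: sin θ = p·0.686 = 0.2930 → θ = 17.04°; offset = 28.0·tan 17.04° = 8.581 m.
Layer 4: sin θ = p·1.143 = 0.4882 → θ = 29.22°; offset = 11.5·tan 29.22° = 6.433 m.
Σ offsets = 19.125 m.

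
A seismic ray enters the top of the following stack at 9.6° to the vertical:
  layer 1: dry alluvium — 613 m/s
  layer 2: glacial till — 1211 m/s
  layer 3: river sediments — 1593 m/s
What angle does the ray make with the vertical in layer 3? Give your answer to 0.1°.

Ray parameter p = sin 9.6° / 613 = 2.7205e-04 s/m.
sin θ_3 = p·V_3 = 2.7205e-04 × 1593 = 0.4334.
θ_3 = arcsin 0.4334 = 25.68°.

25.7°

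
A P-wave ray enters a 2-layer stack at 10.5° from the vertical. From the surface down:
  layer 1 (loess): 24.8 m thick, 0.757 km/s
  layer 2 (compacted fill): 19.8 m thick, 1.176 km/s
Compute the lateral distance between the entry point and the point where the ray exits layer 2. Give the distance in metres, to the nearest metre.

p = sin θ₁/V₁ = sin 10.5°/0.757 = 2.4073e-01 s/km is conserved through the stack.
Layer 1: θ = 10.50°; offset = 24.8·tan 10.50° = 4.596 m.
Layer 2: sin θ = p·1.176 = 0.2831 → θ = 16.45°; offset = 19.8·tan 16.45° = 5.845 m.
Summing the layer offsets gives 10.441 m.

10 m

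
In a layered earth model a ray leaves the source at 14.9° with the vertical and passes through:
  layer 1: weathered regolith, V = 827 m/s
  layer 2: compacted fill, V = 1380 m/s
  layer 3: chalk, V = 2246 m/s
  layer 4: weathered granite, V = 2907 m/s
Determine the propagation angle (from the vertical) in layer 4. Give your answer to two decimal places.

Snell's law across each interface conserves sin θ / V, so sin θ_4 = V_4·sin θ₁/V₁.
sin θ_4 = 2907 × sin 14.9° / 827 = 0.9039.
θ_4 = 64.67° from the vertical.

64.67°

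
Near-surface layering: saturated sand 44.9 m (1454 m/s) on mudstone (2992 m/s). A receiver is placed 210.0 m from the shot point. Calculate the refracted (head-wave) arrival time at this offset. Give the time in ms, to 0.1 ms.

t = x/V₂ + 2h·√(V₂²−V₁²)/(V₁V₂).
√(V₂²−V₁²) = √(2992²−1454²) = 2614.9 m/s; delay term = 2·44.9·2614.9/(1454·2992) = 0.05398 s.
t = 210.0/2992 + 0.05398 = 0.12416 s.

124.2 ms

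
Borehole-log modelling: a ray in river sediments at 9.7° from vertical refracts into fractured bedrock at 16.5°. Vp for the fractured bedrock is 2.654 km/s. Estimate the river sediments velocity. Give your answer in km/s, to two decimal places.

Snell's law: sin 9.7°/V₁ = sin 16.5°/V₂.
V₁ = V₂·sin 9.7°/sin 16.5° = 2.654 × 0.5932 = 1.57 km/s.

1.57 km/s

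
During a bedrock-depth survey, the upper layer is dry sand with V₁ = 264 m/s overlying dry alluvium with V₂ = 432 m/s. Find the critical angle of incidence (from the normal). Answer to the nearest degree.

Critical incidence: sin θ_c = V₁/V₂ = 264/432 = 0.6111.
θ_c = arcsin 0.6111 = 37.67°.

38°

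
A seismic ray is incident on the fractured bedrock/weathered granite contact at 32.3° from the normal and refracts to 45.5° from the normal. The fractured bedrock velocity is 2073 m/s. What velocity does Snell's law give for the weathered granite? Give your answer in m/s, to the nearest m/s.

Snell's law: sin 32.3°/V₁ = sin 45.5°/V₂.
V₂ = V₁·sin 45.5°/sin 32.3° = 2073 × 1.3348 = 2767.03 m/s.

2767 m/s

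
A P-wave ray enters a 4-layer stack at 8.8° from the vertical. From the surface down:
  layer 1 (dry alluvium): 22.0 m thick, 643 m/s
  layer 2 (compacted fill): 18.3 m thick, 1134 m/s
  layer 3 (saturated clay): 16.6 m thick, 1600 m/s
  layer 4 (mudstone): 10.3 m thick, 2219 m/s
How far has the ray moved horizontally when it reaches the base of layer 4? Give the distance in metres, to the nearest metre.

Apply Snell's law at each interface; in layer i the horizontal offset is hᵢ·tan θᵢ.
Layer 1: θ = 8.80°; offset = 22.0·tan 8.80° = 3.406 m.
Layer 2: sin θ = 1134·sin 8.8°/643 = 0.2698, θ = 15.65°; offset = 18.3·tan 15.65° = 5.128 m.
Layer 3: sin θ = 1600·sin 8.8°/643 = 0.3807, θ = 22.38°; offset = 16.6·tan 22.38° = 6.834 m.
Layer 4: sin θ = 2219·sin 8.8°/643 = 0.5280, θ = 31.87°; offset = 10.3·tan 31.87° = 6.403 m.
Summing the layer offsets gives 21.770 m.

22 m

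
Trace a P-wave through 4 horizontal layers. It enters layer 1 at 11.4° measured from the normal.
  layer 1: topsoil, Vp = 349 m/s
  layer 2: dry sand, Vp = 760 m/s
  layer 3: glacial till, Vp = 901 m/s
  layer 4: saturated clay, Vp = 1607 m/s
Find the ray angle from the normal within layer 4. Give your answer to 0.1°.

65.5°

Snell's law across each interface conserves sin θ / V, so sin θ_4 = V_4·sin θ₁/V₁.
sin θ_4 = 1607 × sin 11.4° / 349 = 0.9101.
θ_4 = arcsin 0.9101 = 65.52°.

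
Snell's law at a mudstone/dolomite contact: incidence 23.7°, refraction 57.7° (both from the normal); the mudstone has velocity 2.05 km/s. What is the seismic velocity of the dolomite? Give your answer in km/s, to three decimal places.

4.311 km/s

sin 23.7° = 0.4019; sin 57.7° = 0.8453.
V₂ = V₁·(sin θ₂/sin θ₁) = 2.05·(0.8453/0.4019) = 4.311 km/s.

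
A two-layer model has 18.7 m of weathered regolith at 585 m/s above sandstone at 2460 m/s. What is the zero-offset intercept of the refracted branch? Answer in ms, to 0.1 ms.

θ_c = arcsin(V₁/V₂) = arcsin(585/2460) = 13.76°; cos θ_c = 0.9713.
tᵢ = 2h·cos θ_c / V₁ = 2·18.7·0.9713 / 585 = 0.06210 s.

62.1 ms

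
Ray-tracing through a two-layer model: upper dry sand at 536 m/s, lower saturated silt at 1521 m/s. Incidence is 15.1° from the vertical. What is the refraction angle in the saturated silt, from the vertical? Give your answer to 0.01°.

Snell's law: sin θ₂ = (V₂/V₁)·sin θ₁ = (1521/536)·sin 15.1° = 0.7392.
θ₂ = sin⁻¹(0.7392) = 47.67° (from vertical).

47.67°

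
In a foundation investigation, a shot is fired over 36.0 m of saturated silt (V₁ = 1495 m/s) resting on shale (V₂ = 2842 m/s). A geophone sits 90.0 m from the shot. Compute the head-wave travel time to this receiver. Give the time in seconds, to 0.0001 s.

θ_c = arcsin(V₁/V₂) = arcsin(1495/2842) = 31.74°, cos θ_c = 0.8505.
Intercept time tᵢ = 2h cos θ_c / V₁ = 2·36.0·0.8505/1495 = 0.04096 s.
t = x/V₂ + tᵢ = 90.0/2842 + 0.04096 = 0.07263 s.

0.0726 s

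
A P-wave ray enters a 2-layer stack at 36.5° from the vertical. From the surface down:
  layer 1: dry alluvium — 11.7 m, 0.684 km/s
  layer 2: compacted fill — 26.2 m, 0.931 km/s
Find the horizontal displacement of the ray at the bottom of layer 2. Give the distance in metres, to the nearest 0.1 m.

Ray parameter p = sin 36.5° / 0.684 km/s = 8.6962e-01 s/km.
Layer 1: θ = 36.50°; offset = 11.7·tan 36.50° = 8.658 m.
Layer 2: sin θ = p·0.931 = 0.8096 → θ = 54.06°; offset = 26.2·tan 54.06° = 36.139 m.
Summing the layer offsets gives 44.797 m.

44.8 m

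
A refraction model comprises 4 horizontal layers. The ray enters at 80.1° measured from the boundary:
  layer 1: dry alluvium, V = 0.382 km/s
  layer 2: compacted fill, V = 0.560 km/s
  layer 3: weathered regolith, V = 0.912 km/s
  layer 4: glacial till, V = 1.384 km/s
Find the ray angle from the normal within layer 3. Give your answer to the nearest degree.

From the normal: θ₁ = 90° − 80.1° = 9.9°.
Ray parameter p = sin 9.9° / 0.382 = 4.5008e-01 s/km.
sin θ_3 = p·V_3 = 4.5008e-01 × 0.912 = 0.4105.
θ_3 = 24.23° from the vertical.

24°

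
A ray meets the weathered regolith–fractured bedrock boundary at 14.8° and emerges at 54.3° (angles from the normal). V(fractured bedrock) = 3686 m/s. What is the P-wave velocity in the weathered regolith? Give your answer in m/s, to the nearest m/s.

1159 m/s

sin 14.8° = 0.2554; sin 54.3° = 0.8121.
V₁ = V₂·(sin θ₁/sin θ₂) = 3686·(0.2554/0.8121) = 1159.45 m/s.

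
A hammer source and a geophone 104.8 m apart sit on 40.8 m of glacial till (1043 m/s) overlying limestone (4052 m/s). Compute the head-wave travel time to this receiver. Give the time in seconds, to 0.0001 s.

0.1015 s

θ_c = arcsin(V₁/V₂) = arcsin(1043/4052) = 14.92°, cos θ_c = 0.9663.
Intercept time tᵢ = 2h cos θ_c / V₁ = 2·40.8·0.9663/1043 = 0.07560 s.
t = x/V₂ + tᵢ = 104.8/4052 + 0.07560 = 0.10146 s.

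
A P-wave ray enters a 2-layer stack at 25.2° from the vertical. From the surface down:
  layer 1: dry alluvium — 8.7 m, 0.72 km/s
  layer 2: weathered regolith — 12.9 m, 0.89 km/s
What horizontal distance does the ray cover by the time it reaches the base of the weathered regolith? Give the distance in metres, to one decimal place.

p = sin θ₁/V₁ = sin 25.2°/0.72 = 5.9136e-01 s/km is conserved through the stack.
Layer 1: θ = 25.20°; offset = 8.7·tan 25.20° = 4.094 m.
Layer 2: sin θ = p·0.89 = 0.5263 → θ = 31.76°; offset = 12.9·tan 31.76° = 7.985 m.
Σ offsets = 12.079 m.

12.1 m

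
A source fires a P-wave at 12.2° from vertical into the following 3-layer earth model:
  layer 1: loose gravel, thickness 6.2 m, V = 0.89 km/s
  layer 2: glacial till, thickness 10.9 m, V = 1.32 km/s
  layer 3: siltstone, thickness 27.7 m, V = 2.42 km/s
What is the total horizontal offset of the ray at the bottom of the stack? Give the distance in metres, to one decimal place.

Apply Snell's law at each interface; in layer i the horizontal offset is hᵢ·tan θᵢ.
Layer 1: θ = 12.20°; offset = 6.2·tan 12.20° = 1.340 m.
Layer 2: sin θ = 1.32·sin 12.2°/0.89 = 0.3134, θ = 18.27°; offset = 10.9·tan 18.27° = 3.598 m.
Layer 3: sin θ = 2.42·sin 12.2°/0.89 = 0.5746, θ = 35.07°; offset = 27.7·tan 35.07° = 19.448 m.
Total horizontal offset = 24.386 m.

24.4 m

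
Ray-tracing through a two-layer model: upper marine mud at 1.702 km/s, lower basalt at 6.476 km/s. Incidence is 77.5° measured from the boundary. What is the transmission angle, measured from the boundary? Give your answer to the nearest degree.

Convert to the normal: θ₁ = 90° − 77.5° = 12.5°.
Snell's law: sin θ₂ = (V₂/V₁)·sin θ₁ = (6.476/1.702)·sin 12.5° = 0.8235.
θ₂ = sin⁻¹(0.8235) = 55.44° (from vertical).
From the interface: 90° − 55.44° = 34.56°.

35°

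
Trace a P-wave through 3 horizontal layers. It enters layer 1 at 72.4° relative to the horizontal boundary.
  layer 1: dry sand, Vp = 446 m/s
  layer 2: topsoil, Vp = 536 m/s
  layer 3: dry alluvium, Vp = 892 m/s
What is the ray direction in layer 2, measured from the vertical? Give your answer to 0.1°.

From the normal: θ₁ = 90° − 72.4° = 17.6°.
Ray parameter p = sin 17.6° / 446 = 6.7796e-04 s/m.
sin θ_2 = p·V_2 = 6.7796e-04 × 536 = 0.3634.
θ_2 = arcsin 0.3634 = 21.31°.

21.3°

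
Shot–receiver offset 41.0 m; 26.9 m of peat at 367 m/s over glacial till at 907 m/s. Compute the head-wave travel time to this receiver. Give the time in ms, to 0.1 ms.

θ_c = arcsin(V₁/V₂) = arcsin(367/907) = 23.87°, cos θ_c = 0.9145.
Intercept time tᵢ = 2h cos θ_c / V₁ = 2·26.9·0.9145/367 = 0.13406 s.
t = x/V₂ + tᵢ = 41.0/907 + 0.13406 = 0.17926 s.

179.3 ms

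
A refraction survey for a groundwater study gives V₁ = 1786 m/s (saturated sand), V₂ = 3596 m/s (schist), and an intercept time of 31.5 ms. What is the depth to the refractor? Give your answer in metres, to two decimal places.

32.41 m

h = tᵢ·V₁·V₂ / (2·√(V₂²−V₁²)).
√(V₂²−V₁²) = √(3596² − 1786²) = 3121.1 m/s.
h = 0.0315 s × 1786 × 3596 / (2 × 3121.1) = 32.41 m.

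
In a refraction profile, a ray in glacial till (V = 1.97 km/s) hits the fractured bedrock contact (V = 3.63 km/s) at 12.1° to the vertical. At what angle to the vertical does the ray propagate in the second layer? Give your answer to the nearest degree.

Snell's law: sin θ₂ = (V₂/V₁)·sin θ₁ = (3.63/1.97)·sin 12.1° = 0.3863.
θ₂ = arcsin 0.3863 = 22.72° from the normal.

23°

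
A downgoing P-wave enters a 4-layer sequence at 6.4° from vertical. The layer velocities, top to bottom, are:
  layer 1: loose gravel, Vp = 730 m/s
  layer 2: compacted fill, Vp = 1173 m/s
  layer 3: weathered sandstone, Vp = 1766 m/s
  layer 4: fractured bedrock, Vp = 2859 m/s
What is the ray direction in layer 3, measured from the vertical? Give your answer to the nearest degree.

Snell's law across each interface conserves sin θ / V, so sin θ_3 = V_3·sin θ₁/V₁.
sin θ_3 = 1766 × sin 6.4° / 730 = 0.2697.
θ_3 = arcsin 0.2697 = 15.64°.

16°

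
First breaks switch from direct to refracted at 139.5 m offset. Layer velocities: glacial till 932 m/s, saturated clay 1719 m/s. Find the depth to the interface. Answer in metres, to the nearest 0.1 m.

38.0 m

x_cross = 2h·√((V₂+V₁)/(V₂−V₁)) → h = x_cross / (2·√((V₂+V₁)/(V₂−V₁))).
√((V₂+V₁)/(V₂−V₁)) = √((1719+932)/(1719−932)) = 1.8353.
h = 139.5 / (2·1.8353) = 38.00 m.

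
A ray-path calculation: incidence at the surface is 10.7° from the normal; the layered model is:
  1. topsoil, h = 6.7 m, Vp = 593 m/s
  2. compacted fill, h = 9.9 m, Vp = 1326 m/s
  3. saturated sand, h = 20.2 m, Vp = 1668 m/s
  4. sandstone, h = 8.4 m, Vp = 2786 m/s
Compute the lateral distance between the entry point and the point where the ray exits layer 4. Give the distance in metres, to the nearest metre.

33 m

Apply Snell's law at each interface; in layer i the horizontal offset is hᵢ·tan θᵢ.
Layer 1: θ = 10.70°; offset = 6.7·tan 10.70° = 1.266 m.
Layer 2: sin θ = 1326·sin 10.7°/593 = 0.4152, θ = 24.53°; offset = 9.9·tan 24.53° = 4.518 m.
Layer 3: sin θ = 1668·sin 10.7°/593 = 0.5222, θ = 31.48°; offset = 20.2·tan 31.48° = 12.370 m.
Layer 4: sin θ = 2786·sin 10.7°/593 = 0.8723, θ = 60.73°; offset = 8.4·tan 60.73° = 14.984 m.
Summing the layer offsets gives 33.139 m.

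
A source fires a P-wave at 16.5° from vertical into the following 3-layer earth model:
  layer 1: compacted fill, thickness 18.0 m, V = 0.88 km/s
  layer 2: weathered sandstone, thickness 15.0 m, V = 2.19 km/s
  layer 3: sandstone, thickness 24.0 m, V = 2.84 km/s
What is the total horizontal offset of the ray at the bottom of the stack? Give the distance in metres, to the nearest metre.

Apply Snell's law at each interface; in layer i the horizontal offset is hᵢ·tan θᵢ.
Layer 1: θ = 16.50°; offset = 18.0·tan 16.50° = 5.332 m.
Layer 2: sin θ = 2.19·sin 16.5°/0.88 = 0.7068, θ = 44.98°; offset = 15.0·tan 44.98° = 14.987 m.
Layer 3: sin θ = 2.84·sin 16.5°/0.88 = 0.9166, θ = 66.43°; offset = 24.0·tan 66.43° = 55.021 m.
Total horizontal offset = 75.340 m.

75 m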